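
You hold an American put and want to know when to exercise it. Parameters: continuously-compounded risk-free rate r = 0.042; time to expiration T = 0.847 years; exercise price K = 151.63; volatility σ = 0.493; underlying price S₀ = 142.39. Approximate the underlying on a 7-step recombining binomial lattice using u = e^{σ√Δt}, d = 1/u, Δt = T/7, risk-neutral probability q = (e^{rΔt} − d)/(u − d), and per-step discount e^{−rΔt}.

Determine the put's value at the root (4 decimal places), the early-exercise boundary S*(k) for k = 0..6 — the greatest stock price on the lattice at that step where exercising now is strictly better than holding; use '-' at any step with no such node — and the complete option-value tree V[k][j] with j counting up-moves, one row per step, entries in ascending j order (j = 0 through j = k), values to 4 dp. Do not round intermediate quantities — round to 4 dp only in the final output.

Δt=0.12100, u=1.18707, d=0.84241, q=0.47201, disc=e^(-rΔt)=0.99493
k=7 terminal: V=max(K-S,0) → 108.7615 91.2222 66.5069 31.6795 0.0000 0.0000 0.0000 0.0000
k=6: j=0 S=50.8880 intr=100.7420 cont=99.9733 V=100.7420[EX]; j=1 S=71.7084 intr=79.9216 cont=79.1529 V=79.9216[EX]; j=2 S=101.0473 intr=50.5827 cont=49.8140 V=50.5827[EX]; j=3 S=142.3900 intr=9.2400 cont=16.6415 V=16.6415[hold]; j=4 S=200.6477 intr=0.0000 cont=0.0000 V=0.0000[hold]; j=5 S=282.7409 intr=0.0000 cont=0.0000 V=0.0000[hold]; j=6 S=398.4220 intr=0.0000 cont=0.0000 V=0.0000[hold]  S*(6)=101.0473
k=5: j=0 S=60.4078 intr=91.2222 cont=90.4536 V=91.2222[EX]; j=1 S=85.1231 intr=66.5069 cont=65.7382 V=66.5069[EX]; j=2 S=119.9505 intr=31.6795 cont=34.3867 V=34.3867[hold]; j=3 S=169.0273 intr=0.0000 cont=8.7419 V=8.7419[hold]; j=4 S=238.1833 intr=0.0000 cont=0.0000 V=0.0000[hold]; j=5 S=335.6340 intr=0.0000 cont=0.0000 V=0.0000[hold]  S*(5)=85.1231
k=4: j=0 S=71.7084 intr=79.9216 cont=79.1529 V=79.9216[EX]; j=1 S=101.0473 intr=50.5827 cont=51.0854 V=51.0854[hold]; j=2 S=142.3900 intr=9.2400 cont=22.1691 V=22.1691[hold]; j=3 S=200.6477 intr=0.0000 cont=4.5922 V=4.5922[hold]; j=4 S=282.7409 intr=0.0000 cont=0.0000 V=0.0000[hold]  S*(4)=71.7084
k=3: j=0 S=85.1231 intr=66.5069 cont=65.9744 V=66.5069[EX]; j=1 S=119.9505 intr=31.6795 cont=37.2467 V=37.2467[hold]; j=2 S=169.0273 intr=0.0000 cont=13.8022 V=13.8022[hold]; j=3 S=238.1833 intr=0.0000 cont=2.4123 V=2.4123[hold]  S*(3)=85.1231
k=2: j=0 S=101.0473 intr=50.5827 cont=52.4285 V=52.4285[hold]; j=1 S=142.3900 intr=9.2400 cont=26.0479 V=26.0479[hold]; j=2 S=200.6477 intr=0.0000 cont=8.3833 V=8.3833[hold]  S*(2)=-
k=1: j=0 S=119.9505 intr=31.6795 cont=39.7738 V=39.7738[hold]; j=1 S=169.0273 intr=0.0000 cont=17.6202 V=17.6202[hold]  S*(1)=-
k=0: j=0 S=142.3900 intr=9.2400 cont=29.1684 V=29.1684[hold]  S*(0)=-

price = 29.1684
boundary = - - - 85.1231 71.7084 85.1231 101.0473
tree:
29.1684
39.7738 17.6202
52.4285 26.0479 8.3833
66.5069 37.2467 13.8022 2.4123
79.9216 51.0854 22.1691 4.5922 0.0000
91.2222 66.5069 34.3867 8.7419 0.0000 0.0000
100.7420 79.9216 50.5827 16.6415 0.0000 0.0000 0.0000
108.7615 91.2222 66.5069 31.6795 0.0000 0.0000 0.0000 0.0000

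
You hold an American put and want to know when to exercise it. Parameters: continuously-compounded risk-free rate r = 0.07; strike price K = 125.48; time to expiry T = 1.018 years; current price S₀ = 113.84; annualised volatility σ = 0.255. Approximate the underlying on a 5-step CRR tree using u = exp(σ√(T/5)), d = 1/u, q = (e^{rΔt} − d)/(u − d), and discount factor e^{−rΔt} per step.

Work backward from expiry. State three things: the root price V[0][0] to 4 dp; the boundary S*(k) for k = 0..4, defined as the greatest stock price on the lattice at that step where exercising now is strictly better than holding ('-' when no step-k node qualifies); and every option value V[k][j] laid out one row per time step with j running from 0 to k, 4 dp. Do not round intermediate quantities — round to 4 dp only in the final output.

price = 15.0768
boundary = - 101.4669 90.4386 101.4669 113.8400
tree:
15.0768
24.0131 7.6685
35.0414 13.8590 2.4619
44.8710 24.0131 5.3532 0.0000
53.6323 35.0414 11.6400 0.0000 0.0000
61.4413 44.8710 24.0131 0.0000 0.0000 0.0000

Δt=0.20360, u=1.12194, d=0.89131, q=0.53350, disc=e^(-rΔt)=0.98585
k=5 terminal: V=max(K-S,0) → 61.4413 44.8710 24.0131 0.0000 0.0000 0.0000
k=4: j=0 S=71.8477 intr=53.6323 cont=51.8566 V=53.6323[EX]; j=1 S=90.4386 intr=35.0414 cont=33.2657 V=35.0414[EX]; j=2 S=113.8400 intr=11.6400 cont=11.0435 V=11.6400[EX]; j=3 S=143.2966 intr=0.0000 cont=0.0000 V=0.0000[hold]; j=4 S=180.3752 intr=0.0000 cont=0.0000 V=0.0000[hold]  S*(4)=113.8400
k=3: j=0 S=80.6090 intr=44.8710 cont=43.0953 V=44.8710[EX]; j=1 S=101.4669 intr=24.0131 cont=22.2374 V=24.0131[EX]; j=2 S=127.7219 intr=0.0000 cont=5.3532 V=5.3532[hold]; j=3 S=160.7705 intr=0.0000 cont=0.0000 V=0.0000[hold]  S*(3)=101.4669
k=2: j=0 S=90.4386 intr=35.0414 cont=33.2657 V=35.0414[EX]; j=1 S=113.8400 intr=11.6400 cont=13.8590 V=13.8590[hold]; j=2 S=143.2966 intr=0.0000 cont=2.4619 V=2.4619[hold]  S*(2)=90.4386
k=1: j=0 S=101.4669 intr=24.0131 cont=23.4045 V=24.0131[EX]; j=1 S=127.7219 intr=0.0000 cont=7.6685 V=7.6685[hold]  S*(1)=101.4669
k=0: j=0 S=113.8400 intr=11.6400 cont=15.0768 V=15.0768[hold]  S*(0)=-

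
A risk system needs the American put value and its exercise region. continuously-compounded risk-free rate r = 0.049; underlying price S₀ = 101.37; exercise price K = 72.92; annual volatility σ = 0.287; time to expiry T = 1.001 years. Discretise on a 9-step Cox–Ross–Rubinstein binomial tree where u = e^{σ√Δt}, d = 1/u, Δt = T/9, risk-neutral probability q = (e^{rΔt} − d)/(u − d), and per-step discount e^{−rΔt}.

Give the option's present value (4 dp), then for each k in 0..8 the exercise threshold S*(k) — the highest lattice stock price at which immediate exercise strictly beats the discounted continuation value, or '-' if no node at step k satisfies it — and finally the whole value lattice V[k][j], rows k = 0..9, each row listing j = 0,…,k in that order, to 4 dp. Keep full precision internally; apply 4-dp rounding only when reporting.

price = 1.0472
boundary = - - - - - - 57.0821 51.8718 57.0821
tree:
1.0472
1.7567 0.3619
2.8912 0.6619 0.0712
4.6496 1.1962 0.1446 0.0000
7.2684 2.1288 0.2934 0.0000 0.0000
10.9687 3.7141 0.5955 0.0000 0.0000 0.0000
15.8379 6.3070 1.2086 0.0000 0.0000 0.0000 0.0000
21.0482 10.3021 2.4530 0.0000 0.0000 0.0000 0.0000 0.0000
25.7829 15.8379 4.9785 0.0000 0.0000 0.0000 0.0000 0.0000 0.0000
30.0854 21.0482 10.1043 0.0000 0.0000 0.0000 0.0000 0.0000 0.0000 0.0000

Δt=0.11122  u=1.10044  d=0.90872  q=0.50459  discount=0.99456
step 9 (expiry): payoffs max(K−S,0) = 30.0854 21.0482 10.1043 0.0000 0.0000 0.0000 0.0000 0.0000 0.0000 0.0000
step 8: (k=8,j=0): S=47.1371, (K−S)⁺=25.7829, hold=25.3865 ⇒ V=25.7829 exercise | (k=8,j=1): S=57.0821, (K−S)⁺=15.8379, hold=15.4416 ⇒ V=15.8379 exercise | (k=8,j=2): S=69.1252, (K−S)⁺=3.7948, hold=4.9785 ⇒ V=4.9785 continue | (k=8,j=3): S=83.7091, (K−S)⁺=0.0000, hold=0.0000 ⇒ V=0.0000 continue | (k=8,j=4): S=101.3700, (K−S)⁺=0.0000, hold=0.0000 ⇒ V=0.0000 continue | (k=8,j=5): S=122.7569, (K−S)⁺=0.0000, hold=0.0000 ⇒ V=0.0000 continue | (k=8,j=6): S=148.6560, (K−S)⁺=0.0000, hold=0.0000 ⇒ V=0.0000 continue | (k=8,j=7): S=180.0193, (K−S)⁺=0.0000, hold=0.0000 ⇒ V=0.0000 continue | (k=8,j=8): S=217.9996, (K−S)⁺=0.0000, hold=0.0000 ⇒ V=0.0000 continue  boundary S*=57.0821
step 7: (k=7,j=0): S=51.8718, (K−S)⁺=21.0482, hold=20.6518 ⇒ V=21.0482 exercise | (k=7,j=1): S=62.8157, (K−S)⁺=10.1043, hold=10.3021 ⇒ V=10.3021 continue | (k=7,j=2): S=76.0685, (K−S)⁺=0.0000, hold=2.4530 ⇒ V=2.4530 continue | (k=7,j=3): S=92.1173, (K−S)⁺=0.0000, hold=0.0000 ⇒ V=0.0000 continue | (k=7,j=4): S=111.5521, (K−S)⁺=0.0000, hold=0.0000 ⇒ V=0.0000 continue | (k=7,j=5): S=135.0872, (K−S)⁺=0.0000, hold=0.0000 ⇒ V=0.0000 continue | (k=7,j=6): S=163.5878, (K−S)⁺=0.0000, hold=0.0000 ⇒ V=0.0000 continue | (k=7,j=7): S=198.1013, (K−S)⁺=0.0000, hold=0.0000 ⇒ V=0.0000 continue  boundary S*=51.8718
step 6: (k=6,j=0): S=57.0821, (K−S)⁺=15.8379, hold=15.5408 ⇒ V=15.8379 exercise | (k=6,j=1): S=69.1252, (K−S)⁺=3.7948, hold=6.3070 ⇒ V=6.3070 continue | (k=6,j=2): S=83.7091, (K−S)⁺=0.0000, hold=1.2086 ⇒ V=1.2086 continue | (k=6,j=3): S=101.3700, (K−S)⁺=0.0000, hold=0.0000 ⇒ V=0.0000 continue | (k=6,j=4): S=122.7569, (K−S)⁺=0.0000, hold=0.0000 ⇒ V=0.0000 continue | (k=6,j=5): S=148.6560, (K−S)⁺=0.0000, hold=0.0000 ⇒ V=0.0000 continue | (k=6,j=6): S=180.0193, (K−S)⁺=0.0000, hold=0.0000 ⇒ V=0.0000 continue  boundary S*=57.0821
step 5: (k=5,j=0): S=62.8157, (K−S)⁺=10.1043, hold=10.9687 ⇒ V=10.9687 continue | (k=5,j=1): S=76.0685, (K−S)⁺=0.0000, hold=3.7141 ⇒ V=3.7141 continue | (k=5,j=2): S=92.1173, (K−S)⁺=0.0000, hold=0.5955 ⇒ V=0.5955 continue | (k=5,j=3): S=111.5521, (K−S)⁺=0.0000, hold=0.0000 ⇒ V=0.0000 continue | (k=5,j=4): S=135.0872, (K−S)⁺=0.0000, hold=0.0000 ⇒ V=0.0000 continue | (k=5,j=5): S=163.5878, (K−S)⁺=0.0000, hold=0.0000 ⇒ V=0.0000 continue  boundary S*=-
step 4: (k=4,j=0): S=69.1252, (K−S)⁺=3.7948, hold=7.2684 ⇒ V=7.2684 continue | (k=4,j=1): S=83.7091, (K−S)⁺=0.0000, hold=2.1288 ⇒ V=2.1288 continue | (k=4,j=2): S=101.3700, (K−S)⁺=0.0000, hold=0.2934 ⇒ V=0.2934 continue | (k=4,j=3): S=122.7569, (K−S)⁺=0.0000, hold=0.0000 ⇒ V=0.0000 continue | (k=4,j=4): S=148.6560, (K−S)⁺=0.0000, hold=0.0000 ⇒ V=0.0000 continue  boundary S*=-
step 3: (k=3,j=0): S=76.0685, (K−S)⁺=0.0000, hold=4.6496 ⇒ V=4.6496 continue | (k=3,j=1): S=92.1173, (K−S)⁺=0.0000, hold=1.1962 ⇒ V=1.1962 continue | (k=3,j=2): S=111.5521, (K−S)⁺=0.0000, hold=0.1446 ⇒ V=0.1446 continue | (k=3,j=3): S=135.0872, (K−S)⁺=0.0000, hold=0.0000 ⇒ V=0.0000 continue  boundary S*=-
step 2: (k=2,j=0): S=83.7091, (K−S)⁺=0.0000, hold=2.8912 ⇒ V=2.8912 continue | (k=2,j=1): S=101.3700, (K−S)⁺=0.0000, hold=0.6619 ⇒ V=0.6619 continue | (k=2,j=2): S=122.7569, (K−S)⁺=0.0000, hold=0.0712 ⇒ V=0.0712 continue  boundary S*=-
step 1: (k=1,j=0): S=92.1173, (K−S)⁺=0.0000, hold=1.7567 ⇒ V=1.7567 continue | (k=1,j=1): S=111.5521, (K−S)⁺=0.0000, hold=0.3619 ⇒ V=0.3619 continue  boundary S*=-
step 0: (k=0,j=0): S=101.3700, (K−S)⁺=0.0000, hold=1.0472 ⇒ V=1.0472 continue  boundary S*=-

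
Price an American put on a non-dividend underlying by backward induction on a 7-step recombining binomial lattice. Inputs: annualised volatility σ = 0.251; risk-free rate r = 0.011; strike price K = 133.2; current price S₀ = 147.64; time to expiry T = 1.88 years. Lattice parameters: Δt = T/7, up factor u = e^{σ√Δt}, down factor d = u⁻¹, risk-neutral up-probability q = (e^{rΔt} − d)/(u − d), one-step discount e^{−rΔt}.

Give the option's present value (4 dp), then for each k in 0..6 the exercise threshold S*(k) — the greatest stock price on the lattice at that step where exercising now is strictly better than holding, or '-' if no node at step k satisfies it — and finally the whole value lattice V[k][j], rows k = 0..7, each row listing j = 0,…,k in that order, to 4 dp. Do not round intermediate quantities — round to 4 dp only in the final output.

Δt=0.26857, u=1.13892, d=0.87803, q=0.47887, disc=e^(-rΔt)=0.99705
k=7 terminal: V=max(K-S,0) → 73.8037 56.1552 33.2627 3.5681 0.0000 0.0000 0.0000 0.0000
k=6: j=0 S=67.6474 intr=65.5526 cont=65.1596 V=65.5526[EX]; j=1 S=87.7477 intr=45.4523 cont=45.0594 V=45.4523[EX]; j=2 S=113.8203 intr=19.3797 cont=18.9868 V=19.3797[EX]; j=3 S=147.6400 intr=0.0000 cont=1.8540 V=1.8540[hold]; j=4 S=191.5086 intr=0.0000 cont=0.0000 V=0.0000[hold]; j=5 S=248.4120 intr=0.0000 cont=0.0000 V=0.0000[hold]; j=6 S=322.2232 intr=0.0000 cont=0.0000 V=0.0000[hold]  S*(6)=113.8203
k=5: j=0 S=77.0448 intr=56.1552 cont=55.7623 V=56.1552[EX]; j=1 S=99.9373 intr=33.2627 cont=32.8698 V=33.2627[EX]; j=2 S=129.6319 intr=3.5681 cont=10.9548 V=10.9548[hold]; j=3 S=168.1497 intr=0.0000 cont=0.9633 V=0.9633[hold]; j=4 S=218.1124 intr=0.0000 cont=0.0000 V=0.0000[hold]; j=5 S=282.9207 intr=0.0000 cont=0.0000 V=0.0000[hold]  S*(5)=99.9373
k=4: j=0 S=87.7477 intr=45.4523 cont=45.0594 V=45.4523[EX]; j=1 S=113.8203 intr=19.3797 cont=22.5136 V=22.5136[hold]; j=2 S=147.6400 intr=0.0000 cont=6.1520 V=6.1520[hold]; j=3 S=191.5086 intr=0.0000 cont=0.5005 V=0.5005[hold]; j=4 S=248.4120 intr=0.0000 cont=0.0000 V=0.0000[hold]  S*(4)=87.7477
k=3: j=0 S=99.9373 intr=33.2627 cont=34.3660 V=34.3660[hold]; j=1 S=129.6319 intr=3.5681 cont=14.6353 V=14.6353[hold]; j=2 S=168.1497 intr=0.0000 cont=3.4355 V=3.4355[hold]; j=3 S=218.1124 intr=0.0000 cont=0.2601 V=0.2601[hold]  S*(3)=-
k=2: j=0 S=113.8203 intr=19.3797 cont=24.8441 V=24.8441[hold]; j=1 S=147.6400 intr=0.0000 cont=9.2447 V=9.2447[hold]; j=2 S=191.5086 intr=0.0000 cont=1.9093 V=1.9093[hold]  S*(2)=-
k=1: j=0 S=129.6319 intr=3.5681 cont=17.3228 V=17.3228[hold]; j=1 S=168.1497 intr=0.0000 cont=5.7151 V=5.7151[hold]  S*(1)=-
k=0: j=0 S=147.6400 intr=0.0000 cont=11.7296 V=11.7296[hold]  S*(0)=-

price = 11.7296
boundary = - - - - 87.7477 99.9373 113.8203
tree:
11.7296
17.3228 5.7151
24.8441 9.2447 1.9093
34.3660 14.6353 3.4355 0.2601
45.4523 22.5136 6.1520 0.5005 0.0000
56.1552 33.2627 10.9548 0.9633 0.0000 0.0000
65.5526 45.4523 19.3797 1.8540 0.0000 0.0000 0.0000
73.8037 56.1552 33.2627 3.5681 0.0000 0.0000 0.0000 0.0000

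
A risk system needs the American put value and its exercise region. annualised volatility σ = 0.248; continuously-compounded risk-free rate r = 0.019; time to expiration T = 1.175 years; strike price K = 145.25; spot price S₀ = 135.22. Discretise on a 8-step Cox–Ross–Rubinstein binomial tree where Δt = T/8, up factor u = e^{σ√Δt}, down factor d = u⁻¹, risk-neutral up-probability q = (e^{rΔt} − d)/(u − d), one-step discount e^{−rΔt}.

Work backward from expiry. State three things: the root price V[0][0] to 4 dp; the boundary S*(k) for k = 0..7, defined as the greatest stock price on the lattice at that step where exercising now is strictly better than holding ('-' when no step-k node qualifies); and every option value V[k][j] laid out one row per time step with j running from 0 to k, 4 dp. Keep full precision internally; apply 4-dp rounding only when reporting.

price = 19.3425
boundary = - - - 101.6739 92.4554 101.6739 111.8115 122.9600
tree:
19.3425
26.1886 12.3538
34.3656 17.8586 6.7160
43.5761 25.0106 10.5442 2.7847
52.7946 33.7411 16.1001 4.8432 0.6661
61.1773 43.5761 23.7349 8.2751 1.3121 0.0000
68.7999 52.7946 33.4385 13.8082 2.5848 0.0000 0.0000
75.7314 61.1773 43.5761 22.2900 5.0917 0.0000 0.0000 0.0000
82.0345 68.7999 52.7946 33.4385 10.0300 0.0000 0.0000 0.0000 0.0000

params: Δt=0.14688 u=1.09971 d=0.90933 q=0.49094 e^(-rΔt)=0.99721
t_8 payoffs: 82.0345 68.7999 52.7946 33.4385 10.0300 0.0000 0.0000 0.0000 0.0000
t_7: node(7,0) S=69.5186 payoff=75.7314 vs cont=75.3267 → 75.7314 [stop]  node(7,1) S=84.0727 payoff=61.1773 vs cont=60.7725 → 61.1773 [stop]  node(7,2) S=101.6739 payoff=43.5761 vs cont=43.1713 → 43.5761 [stop]  node(7,3) S=122.9600 payoff=22.2900 vs cont=21.8853 → 22.2900 [stop]  node(7,4) S=148.7024 payoff=0.0000 vs cont=5.0917 → 5.0917 [wait]  node(7,5) S=179.8343 payoff=0.0000 vs cont=0.0000 → 0.0000 [wait]  node(7,6) S=217.4837 payoff=0.0000 vs cont=0.0000 → 0.0000 [wait]  node(7,7) S=263.0154 payoff=0.0000 vs cont=0.0000 → 0.0000 [wait]  ⇒ S*(7)=122.9600
t_6: node(6,0) S=76.4501 payoff=68.7999 vs cont=68.3952 → 68.7999 [stop]  node(6,1) S=92.4554 payoff=52.7946 vs cont=52.3898 → 52.7946 [stop]  node(6,2) S=111.8115 payoff=33.4385 vs cont=33.0337 → 33.4385 [stop]  node(6,3) S=135.2200 payoff=10.0300 vs cont=13.8082 → 13.8082 [wait]  node(6,4) S=163.5292 payoff=0.0000 vs cont=2.5848 → 2.5848 [wait]  node(6,5) S=197.7651 payoff=0.0000 vs cont=0.0000 → 0.0000 [wait]  node(6,6) S=239.1685 payoff=0.0000 vs cont=0.0000 → 0.0000 [wait]  ⇒ S*(6)=111.8115
t_5: node(5,0) S=84.0727 payoff=61.1773 vs cont=60.7725 → 61.1773 [stop]  node(5,1) S=101.6739 payoff=43.5761 vs cont=43.1713 → 43.5761 [stop]  node(5,2) S=122.9600 payoff=22.2900 vs cont=23.7349 → 23.7349 [wait]  node(5,3) S=148.7024 payoff=0.0000 vs cont=8.2751 → 8.2751 [wait]  node(5,4) S=179.8343 payoff=0.0000 vs cont=1.3121 → 1.3121 [wait]  node(5,5) S=217.4837 payoff=0.0000 vs cont=0.0000 → 0.0000 [wait]  ⇒ S*(5)=101.6739
t_4: node(4,0) S=92.4554 payoff=52.7946 vs cont=52.3898 → 52.7946 [stop]  node(4,1) S=111.8115 payoff=33.4385 vs cont=33.7411 → 33.7411 [wait]  node(4,2) S=135.2200 payoff=10.0300 vs cont=16.1001 → 16.1001 [wait]  node(4,3) S=163.5292 payoff=0.0000 vs cont=4.8432 → 4.8432 [wait]  node(4,4) S=197.7651 payoff=0.0000 vs cont=0.6661 → 0.6661 [wait]  ⇒ S*(4)=92.4554
t_3: node(3,0) S=101.6739 payoff=43.5761 vs cont=43.3195 → 43.5761 [stop]  node(3,1) S=122.9600 payoff=22.2900 vs cont=25.0106 → 25.0106 [wait]  node(3,2) S=148.7024 payoff=0.0000 vs cont=10.5442 → 10.5442 [wait]  node(3,3) S=179.8343 payoff=0.0000 vs cont=2.7847 → 2.7847 [wait]  ⇒ S*(3)=101.6739
t_2: node(2,0) S=111.8115 payoff=33.4385 vs cont=34.3656 → 34.3656 [wait]  node(2,1) S=135.2200 payoff=10.0300 vs cont=17.8586 → 17.8586 [wait]  node(2,2) S=163.5292 payoff=0.0000 vs cont=6.7160 → 6.7160 [wait]  ⇒ S*(2)=-
t_1: node(1,0) S=122.9600 payoff=22.2900 vs cont=26.1886 → 26.1886 [wait]  node(1,1) S=148.7024 payoff=0.0000 vs cont=12.3538 → 12.3538 [wait]  ⇒ S*(1)=-
t_0: node(0,0) S=135.2200 payoff=10.0300 vs cont=19.3425 → 19.3425 [wait]  ⇒ S*(0)=-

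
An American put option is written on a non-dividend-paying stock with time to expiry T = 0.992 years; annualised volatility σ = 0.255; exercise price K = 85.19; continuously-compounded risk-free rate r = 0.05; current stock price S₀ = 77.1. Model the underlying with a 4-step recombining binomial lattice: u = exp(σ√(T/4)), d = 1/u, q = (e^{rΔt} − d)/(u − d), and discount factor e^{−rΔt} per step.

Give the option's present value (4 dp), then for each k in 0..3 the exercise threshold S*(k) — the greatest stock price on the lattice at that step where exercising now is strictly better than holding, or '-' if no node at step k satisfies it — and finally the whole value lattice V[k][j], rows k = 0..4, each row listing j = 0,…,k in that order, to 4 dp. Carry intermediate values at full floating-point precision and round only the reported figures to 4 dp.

price = 11.2242
boundary = - - 59.8072 67.9053
tree:
11.2242
17.3186 5.8078
25.3828 10.2113 1.8389
32.5152 17.2847 3.8570 0.0000
38.7971 25.3828 8.0900 0.0000 0.0000

Δt=0.24800, u=1.13540, d=0.88074, q=0.51729, disc=e^(-rΔt)=0.98768
k=4 terminal: V=max(K-S,0) → 38.7971 25.3828 8.0900 0.0000 0.0000
k=3: j=0 S=52.6748 intr=32.5152 cont=31.4654 V=32.5152[EX]; j=1 S=67.9053 intr=17.2847 cont=16.2349 V=17.2847[EX]; j=2 S=87.5397 intr=0.0000 cont=3.8570 V=3.8570[hold]; j=3 S=112.8512 intr=0.0000 cont=0.0000 V=0.0000[hold]  S*(3)=67.9053
k=2: j=0 S=59.8072 intr=25.3828 cont=24.3330 V=25.3828[EX]; j=1 S=77.1000 intr=8.0900 cont=10.2113 V=10.2113[hold]; j=2 S=99.3930 intr=0.0000 cont=1.8389 V=1.8389[hold]  S*(2)=59.8072
k=1: j=0 S=67.9053 intr=17.2847 cont=17.3186 V=17.3186[hold]; j=1 S=87.5397 intr=0.0000 cont=5.8078 V=5.8078[hold]  S*(1)=-
k=0: j=0 S=77.1000 intr=8.0900 cont=11.2242 V=11.2242[hold]  S*(0)=-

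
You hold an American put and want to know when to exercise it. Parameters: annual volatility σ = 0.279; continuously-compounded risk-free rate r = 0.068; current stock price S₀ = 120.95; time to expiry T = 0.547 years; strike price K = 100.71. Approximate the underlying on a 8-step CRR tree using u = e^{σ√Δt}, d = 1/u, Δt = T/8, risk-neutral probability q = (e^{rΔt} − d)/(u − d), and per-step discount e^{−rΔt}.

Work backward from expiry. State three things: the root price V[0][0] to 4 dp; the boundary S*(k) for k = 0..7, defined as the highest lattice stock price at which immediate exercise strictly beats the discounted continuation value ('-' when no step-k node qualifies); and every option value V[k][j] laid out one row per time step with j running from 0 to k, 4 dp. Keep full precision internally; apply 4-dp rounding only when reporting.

price = 1.6924
boundary = - - - - - 83.9821 78.0734 83.9821
tree:
1.6924
2.8366 0.6246
4.6460 1.1493 0.1334
7.3976 2.0831 0.2757 0.0000
11.3721 3.7019 0.5695 0.0000 0.0000
16.7279 6.4049 1.1764 0.0000 0.0000 0.0000
22.6366 10.6644 2.4303 0.0000 0.0000 0.0000 0.0000
28.1296 16.7279 5.0207 0.0000 0.0000 0.0000 0.0000 0.0000
33.2361 22.6366 10.3720 0.0000 0.0000 0.0000 0.0000 0.0000 0.0000

Δt=0.06838, u=1.07568, d=0.92964, q=0.51368, disc=e^(-rΔt)=0.99536
k=8 terminal: V=max(K-S,0) → 33.2361 22.6366 10.3720 0.0000 0.0000 0.0000 0.0000 0.0000 0.0000
k=7: j=0 S=72.5804 intr=28.1296 cont=27.6624 V=28.1296[EX]; j=1 S=83.9821 intr=16.7279 cont=16.2607 V=16.7279[EX]; j=2 S=97.1750 intr=3.5350 cont=5.0207 V=5.0207[hold]; j=3 S=112.4403 intr=0.0000 cont=0.0000 V=0.0000[hold]; j=4 S=130.1037 intr=0.0000 cont=0.0000 V=0.0000[hold]; j=5 S=150.5419 intr=0.0000 cont=0.0000 V=0.0000[hold]; j=6 S=174.1907 intr=0.0000 cont=0.0000 V=0.0000[hold]; j=7 S=201.5545 intr=0.0000 cont=0.0000 V=0.0000[hold]  S*(7)=83.9821
k=6: j=0 S=78.0734 intr=22.6366 cont=22.1694 V=22.6366[EX]; j=1 S=90.3380 intr=10.3720 cont=10.6644 V=10.6644[hold]; j=2 S=104.5294 intr=0.0000 cont=2.4303 V=2.4303[hold]; j=3 S=120.9500 intr=0.0000 cont=0.0000 V=0.0000[hold]; j=4 S=139.9502 intr=0.0000 cont=0.0000 V=0.0000[hold]; j=5 S=161.9351 intr=0.0000 cont=0.0000 V=0.0000[hold]; j=6 S=187.3737 intr=0.0000 cont=0.0000 V=0.0000[hold]  S*(6)=78.0734
k=5: j=0 S=83.9821 intr=16.7279 cont=16.4102 V=16.7279[EX]; j=1 S=97.1750 intr=3.5350 cont=6.4049 V=6.4049[hold]; j=2 S=112.4403 intr=0.0000 cont=1.1764 V=1.1764[hold]; j=3 S=130.1037 intr=0.0000 cont=0.0000 V=0.0000[hold]; j=4 S=150.5419 intr=0.0000 cont=0.0000 V=0.0000[hold]; j=5 S=174.1907 intr=0.0000 cont=0.0000 V=0.0000[hold]  S*(5)=83.9821
k=4: j=0 S=90.3380 intr=10.3720 cont=11.3721 V=11.3721[hold]; j=1 S=104.5294 intr=0.0000 cont=3.7019 V=3.7019[hold]; j=2 S=120.9500 intr=0.0000 cont=0.5695 V=0.5695[hold]; j=3 S=139.9502 intr=0.0000 cont=0.0000 V=0.0000[hold]; j=4 S=161.9351 intr=0.0000 cont=0.0000 V=0.0000[hold]  S*(4)=-
k=3: j=0 S=97.1750 intr=3.5350 cont=7.3976 V=7.3976[hold]; j=1 S=112.4403 intr=0.0000 cont=2.0831 V=2.0831[hold]; j=2 S=130.1037 intr=0.0000 cont=0.2757 V=0.2757[hold]; j=3 S=150.5419 intr=0.0000 cont=0.0000 V=0.0000[hold]  S*(3)=-
k=2: j=0 S=104.5294 intr=0.0000 cont=4.6460 V=4.6460[hold]; j=1 S=120.9500 intr=0.0000 cont=1.1493 V=1.1493[hold]; j=2 S=139.9502 intr=0.0000 cont=0.1334 V=0.1334[hold]  S*(2)=-
k=1: j=0 S=112.4403 intr=0.0000 cont=2.8366 V=2.8366[hold]; j=1 S=130.1037 intr=0.0000 cont=0.6246 V=0.6246[hold]  S*(1)=-
k=0: j=0 S=120.9500 intr=0.0000 cont=1.6924 V=1.6924[hold]  S*(0)=-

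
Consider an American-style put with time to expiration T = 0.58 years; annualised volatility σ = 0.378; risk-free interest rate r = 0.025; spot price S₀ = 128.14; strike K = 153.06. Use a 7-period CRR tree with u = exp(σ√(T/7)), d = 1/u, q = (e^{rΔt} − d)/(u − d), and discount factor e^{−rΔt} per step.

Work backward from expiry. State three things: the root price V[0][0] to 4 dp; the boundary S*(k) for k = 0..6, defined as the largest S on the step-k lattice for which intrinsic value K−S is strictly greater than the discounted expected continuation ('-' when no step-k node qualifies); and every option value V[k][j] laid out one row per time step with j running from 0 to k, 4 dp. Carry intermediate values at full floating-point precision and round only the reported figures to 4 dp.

price = 30.5752
boundary = - - - 92.4532 103.0804 114.9292 128.1400
tree:
30.5752
39.7836 20.8238
50.0188 28.9696 12.1708
60.6068 38.8703 18.4683 5.4643
70.1384 49.9796 27.1143 9.2684 1.4049
78.6873 60.6068 38.1308 15.4075 2.7196 0.0000
86.3549 70.1384 49.9796 24.9200 5.2644 0.0000 0.0000
93.2320 78.6873 60.6068 38.1308 10.1907 0.0000 0.0000 0.0000

params: Δt=0.08286 u=1.11495 d=0.89690 q=0.48233 e^(-rΔt)=0.99793
t_7 payoffs: 93.2320 78.6873 60.6068 38.1308 10.1907 0.0000 0.0000 0.0000
t_6: node(6,0) S=66.7051 payoff=86.3549 vs cont=86.0382 → 86.3549 [stop]  node(6,1) S=82.9216 payoff=70.1384 vs cont=69.8217 → 70.1384 [stop]  node(6,2) S=103.0804 payoff=49.9796 vs cont=49.6629 → 49.9796 [stop]  node(6,3) S=128.1400 payoff=24.9200 vs cont=24.6033 → 24.9200 [stop]  node(6,4) S=159.2917 payoff=0.0000 vs cont=5.2644 → 5.2644 [wait]  node(6,5) S=198.0167 payoff=0.0000 vs cont=0.0000 → 0.0000 [wait]  node(6,6) S=246.1560 payoff=0.0000 vs cont=0.0000 → 0.0000 [wait]  ⇒ S*(6)=128.1400
t_5: node(5,0) S=74.3727 payoff=78.6873 vs cont=78.3706 → 78.6873 [stop]  node(5,1) S=92.4532 payoff=60.6068 vs cont=60.2901 → 60.6068 [stop]  node(5,2) S=114.9292 payoff=38.1308 vs cont=37.8141 → 38.1308 [stop]  node(5,3) S=142.8693 payoff=10.1907 vs cont=15.4075 → 15.4075 [wait]  node(5,4) S=177.6019 payoff=0.0000 vs cont=2.7196 → 2.7196 [wait]  node(5,5) S=220.7781 payoff=0.0000 vs cont=0.0000 → 0.0000 [wait]  ⇒ S*(5)=114.9292
t_4: node(4,0) S=82.9216 payoff=70.1384 vs cont=69.8217 → 70.1384 [stop]  node(4,1) S=103.0804 payoff=49.9796 vs cont=49.6629 → 49.9796 [stop]  node(4,2) S=128.1400 payoff=24.9200 vs cont=27.1143 → 27.1143 [wait]  node(4,3) S=159.2917 payoff=0.0000 vs cont=9.2684 → 9.2684 [wait]  node(4,4) S=198.0167 payoff=0.0000 vs cont=1.4049 → 1.4049 [wait]  ⇒ S*(4)=103.0804
t_3: node(3,0) S=92.4532 payoff=60.6068 vs cont=60.2901 → 60.6068 [stop]  node(3,1) S=114.9292 payoff=38.1308 vs cont=38.8703 → 38.8703 [wait]  node(3,2) S=142.8693 payoff=10.1907 vs cont=18.4683 → 18.4683 [wait]  node(3,3) S=177.6019 payoff=0.0000 vs cont=5.4643 → 5.4643 [wait]  ⇒ S*(3)=92.4532
t_2: node(2,0) S=103.0804 payoff=49.9796 vs cont=50.0188 → 50.0188 [wait]  node(2,1) S=128.1400 payoff=24.9200 vs cont=28.9696 → 28.9696 [wait]  node(2,2) S=159.2917 payoff=0.0000 vs cont=12.1708 → 12.1708 [wait]  ⇒ S*(2)=-
t_1: node(1,0) S=114.9292 payoff=38.1308 vs cont=39.7836 → 39.7836 [wait]  node(1,1) S=142.8693 payoff=10.1907 vs cont=20.8238 → 20.8238 [wait]  ⇒ S*(1)=-
t_0: node(0,0) S=128.1400 payoff=24.9200 vs cont=30.5752 → 30.5752 [wait]  ⇒ S*(0)=-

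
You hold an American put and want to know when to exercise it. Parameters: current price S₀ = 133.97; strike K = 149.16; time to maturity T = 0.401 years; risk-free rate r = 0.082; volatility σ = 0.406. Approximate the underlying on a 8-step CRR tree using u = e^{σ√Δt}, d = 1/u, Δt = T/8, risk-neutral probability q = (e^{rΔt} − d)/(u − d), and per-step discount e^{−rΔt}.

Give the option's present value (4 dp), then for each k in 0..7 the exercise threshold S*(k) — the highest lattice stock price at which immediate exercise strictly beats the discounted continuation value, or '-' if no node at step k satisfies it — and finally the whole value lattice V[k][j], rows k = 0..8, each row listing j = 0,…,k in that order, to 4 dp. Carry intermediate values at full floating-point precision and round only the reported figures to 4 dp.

price = 21.2147
boundary = - - 111.7004 101.9949 111.7004 101.9949 111.7004 122.3295
tree:
21.2147
28.6586 13.9431
37.4596 20.0907 7.9083
47.1651 27.9759 12.3684 3.5117
56.0274 37.4596 18.7196 6.1170 0.9345
64.1195 47.1651 27.1840 10.4065 1.8764 0.0000
71.5086 56.0274 37.4596 17.1289 3.7677 0.0000 0.0000
78.2557 64.1195 47.1651 26.8305 7.5651 0.0000 0.0000 0.0000
84.4165 71.5086 56.0274 37.4596 15.1900 0.0000 0.0000 0.0000 0.0000

Δt=0.05013, u=1.09516, d=0.91311, q=0.49992, disc=e^(-rΔt)=0.99590
k=8 terminal: V=max(K-S,0) → 84.4165 71.5086 56.0274 37.4596 15.1900 0.0000 0.0000 0.0000 0.0000
k=7: j=0 S=70.9043 intr=78.2557 cont=77.6438 V=78.2557[EX]; j=1 S=85.0405 intr=64.1195 cont=63.5077 V=64.1195[EX]; j=2 S=101.9949 intr=47.1651 cont=46.5533 V=47.1651[EX]; j=3 S=122.3295 intr=26.8305 cont=26.2187 V=26.8305[EX]; j=4 S=146.7182 intr=2.4418 cont=7.5651 V=7.5651[hold]; j=5 S=175.9692 intr=0.0000 cont=0.0000 V=0.0000[hold]; j=6 S=211.0520 intr=0.0000 cont=0.0000 V=0.0000[hold]; j=7 S=253.1293 intr=0.0000 cont=0.0000 V=0.0000[hold]  S*(7)=122.3295
k=6: j=0 S=77.6514 intr=71.5086 cont=70.8968 V=71.5086[EX]; j=1 S=93.1326 intr=56.0274 cont=55.4155 V=56.0274[EX]; j=2 S=111.7004 intr=37.4596 cont=36.8478 V=37.4596[EX]; j=3 S=133.9700 intr=15.1900 cont=17.1289 V=17.1289[hold]; j=4 S=160.6795 intr=0.0000 cont=3.7677 V=3.7677[hold]; j=5 S=192.7140 intr=0.0000 cont=0.0000 V=0.0000[hold]; j=6 S=231.1351 intr=0.0000 cont=0.0000 V=0.0000[hold]  S*(6)=111.7004
k=5: j=0 S=85.0405 intr=64.1195 cont=63.5077 V=64.1195[EX]; j=1 S=101.9949 intr=47.1651 cont=46.5533 V=47.1651[EX]; j=2 S=122.3295 intr=26.8305 cont=27.1840 V=27.1840[hold]; j=3 S=146.7182 intr=2.4418 cont=10.4065 V=10.4065[hold]; j=4 S=175.9692 intr=0.0000 cont=1.8764 V=1.8764[hold]; j=5 S=211.0520 intr=0.0000 cont=0.0000 V=0.0000[hold]  S*(5)=101.9949
k=4: j=0 S=93.1326 intr=56.0274 cont=55.4155 V=56.0274[EX]; j=1 S=111.7004 intr=37.4596 cont=37.0238 V=37.4596[EX]; j=2 S=133.9700 intr=15.1900 cont=18.7196 V=18.7196[hold]; j=3 S=160.6795 intr=0.0000 cont=6.1170 V=6.1170[hold]; j=4 S=192.7140 intr=0.0000 cont=0.9345 V=0.9345[hold]  S*(4)=111.7004
k=3: j=0 S=101.9949 intr=47.1651 cont=46.5533 V=47.1651[EX]; j=1 S=122.3295 intr=26.8305 cont=27.9759 V=27.9759[hold]; j=2 S=146.7182 intr=2.4418 cont=12.3684 V=12.3684[hold]; j=3 S=175.9692 intr=0.0000 cont=3.5117 V=3.5117[hold]  S*(3)=101.9949
k=2: j=0 S=111.7004 intr=37.4596 cont=37.4180 V=37.4596[EX]; j=1 S=133.9700 intr=15.1900 cont=20.0907 V=20.0907[hold]; j=2 S=160.6795 intr=0.0000 cont=7.9083 V=7.9083[hold]  S*(2)=111.7004
k=1: j=0 S=122.3295 intr=26.8305 cont=28.6586 V=28.6586[hold]; j=1 S=146.7182 intr=2.4418 cont=13.9431 V=13.9431[hold]  S*(1)=-
k=0: j=0 S=133.9700 intr=15.1900 cont=21.2147 V=21.2147[hold]  S*(0)=-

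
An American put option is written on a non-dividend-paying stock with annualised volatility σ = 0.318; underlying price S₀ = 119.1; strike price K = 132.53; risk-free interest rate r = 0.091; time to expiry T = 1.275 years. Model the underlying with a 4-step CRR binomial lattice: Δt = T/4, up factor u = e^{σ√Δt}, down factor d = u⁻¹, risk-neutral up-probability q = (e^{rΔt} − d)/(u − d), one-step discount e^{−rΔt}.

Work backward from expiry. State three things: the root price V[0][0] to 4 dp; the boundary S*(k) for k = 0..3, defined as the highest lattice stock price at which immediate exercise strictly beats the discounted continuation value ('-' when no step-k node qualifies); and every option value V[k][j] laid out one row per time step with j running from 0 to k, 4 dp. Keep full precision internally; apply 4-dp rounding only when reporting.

Δt=0.31875, u=1.19666, d=0.83566, q=0.53676, disc=e^(-rΔt)=0.97141
k=4 terminal: V=max(K-S,0) → 74.4502 49.3596 13.4300 0.0000 0.0000
k=3: j=0 S=69.5019 intr=63.0281 cont=59.2391 V=63.0281[EX]; j=1 S=99.5268 intr=33.0032 cont=29.2142 V=33.0032[EX]; j=2 S=142.5225 intr=0.0000 cont=6.0434 V=6.0434[hold]; j=3 S=204.0923 intr=0.0000 cont=0.0000 V=0.0000[hold]  S*(3)=99.5268
k=2: j=0 S=83.1704 intr=49.3596 cont=45.5707 V=49.3596[EX]; j=1 S=119.1000 intr=13.4300 cont=18.0024 V=18.0024[hold]; j=2 S=170.5513 intr=0.0000 cont=2.7195 V=2.7195[hold]  S*(2)=83.1704
k=1: j=0 S=99.5268 intr=33.0032 cont=31.5983 V=33.0032[EX]; j=1 S=142.5225 intr=0.0000 cont=9.5190 V=9.5190[hold]  S*(1)=99.5268
k=0: j=0 S=119.1000 intr=13.4300 cont=19.8146 V=19.8146[hold]  S*(0)=-

price = 19.8146
boundary = - 99.5268 83.1704 99.5268
tree:
19.8146
33.0032 9.5190
49.3596 18.0024 2.7195
63.0281 33.0032 6.0434 0.0000
74.4502 49.3596 13.4300 0.0000 0.0000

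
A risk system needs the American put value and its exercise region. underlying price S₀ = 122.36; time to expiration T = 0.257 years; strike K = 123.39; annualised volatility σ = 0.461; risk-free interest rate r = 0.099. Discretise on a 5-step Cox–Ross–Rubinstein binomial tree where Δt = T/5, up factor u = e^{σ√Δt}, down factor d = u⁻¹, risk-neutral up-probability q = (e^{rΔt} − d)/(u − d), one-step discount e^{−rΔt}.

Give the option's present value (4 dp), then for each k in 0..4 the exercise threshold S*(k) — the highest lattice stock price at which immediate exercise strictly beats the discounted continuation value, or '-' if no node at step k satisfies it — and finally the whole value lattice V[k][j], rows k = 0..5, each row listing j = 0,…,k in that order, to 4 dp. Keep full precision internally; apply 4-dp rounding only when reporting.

Δt=0.05140  u=1.11017  d=0.90076  q=0.49826  discount=0.99492
step 5 (expiry): payoffs max(K−S,0) = 50.8319 33.9633 13.1730 0.0000 0.0000 0.0000
step 4: (k=4,j=0): S=80.5521, (K−S)⁺=42.8379, hold=42.2116 ⇒ V=42.8379 exercise | (k=4,j=1): S=99.2792, (K−S)⁺=24.1108, hold=23.4846 ⇒ V=24.1108 exercise | (k=4,j=2): S=122.3600, (K−S)⁺=1.0300, hold=6.5759 ⇒ V=6.5759 continue | (k=4,j=3): S=150.8068, (K−S)⁺=0.0000, hold=0.0000 ⇒ V=0.0000 continue | (k=4,j=4): S=185.8670, (K−S)⁺=0.0000, hold=0.0000 ⇒ V=0.0000 continue  boundary S*=99.2792
step 3: (k=3,j=0): S=89.4267, (K−S)⁺=33.9633, hold=33.3370 ⇒ V=33.9633 exercise | (k=3,j=1): S=110.2170, (K−S)⁺=13.1730, hold=15.2959 ⇒ V=15.2959 continue | (k=3,j=2): S=135.8408, (K−S)⁺=0.0000, hold=3.2827 ⇒ V=3.2827 continue | (k=3,j=3): S=167.4216, (K−S)⁺=0.0000, hold=0.0000 ⇒ V=0.0000 continue  boundary S*=89.4267
step 2: (k=2,j=0): S=99.2792, (K−S)⁺=24.1108, hold=24.5370 ⇒ V=24.5370 continue | (k=2,j=1): S=122.3600, (K−S)⁺=1.0300, hold=9.2630 ⇒ V=9.2630 continue | (k=2,j=2): S=150.8068, (K−S)⁺=0.0000, hold=1.6387 ⇒ V=1.6387 continue  boundary S*=-
step 1: (k=1,j=0): S=110.2170, (K−S)⁺=13.1730, hold=16.8407 ⇒ V=16.8407 continue | (k=1,j=1): S=135.8408, (K−S)⁺=0.0000, hold=5.4364 ⇒ V=5.4364 continue  boundary S*=-
step 0: (k=0,j=0): S=122.3600, (K−S)⁺=1.0300, hold=11.1018 ⇒ V=11.1018 continue  boundary S*=-

price = 11.1018
boundary = - - - 89.4267 99.2792
tree:
11.1018
16.8407 5.4364
24.5370 9.2630 1.6387
33.9633 15.2959 3.2827 0.0000
42.8379 24.1108 6.5759 0.0000 0.0000
50.8319 33.9633 13.1730 0.0000 0.0000 0.0000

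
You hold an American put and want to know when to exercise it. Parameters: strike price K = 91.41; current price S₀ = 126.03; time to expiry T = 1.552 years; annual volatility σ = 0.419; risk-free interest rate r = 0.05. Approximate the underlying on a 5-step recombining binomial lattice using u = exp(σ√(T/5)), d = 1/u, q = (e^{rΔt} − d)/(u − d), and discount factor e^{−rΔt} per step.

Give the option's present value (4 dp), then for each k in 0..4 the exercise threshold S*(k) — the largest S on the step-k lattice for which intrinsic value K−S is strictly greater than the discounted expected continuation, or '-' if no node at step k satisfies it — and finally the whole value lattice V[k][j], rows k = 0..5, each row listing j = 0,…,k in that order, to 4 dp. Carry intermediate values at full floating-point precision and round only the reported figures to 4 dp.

Δt=0.31040  u=1.26294  d=0.79181  q=0.47510  discount=0.98460
step 5 (expiry): payoffs max(K−S,0) = 52.1847 28.8453 0.0000 0.0000 0.0000 0.0000
step 4: (k=4,j=0): S=49.5390, (K−S)⁺=41.8710, hold=40.4632 ⇒ V=41.8710 exercise | (k=4,j=1): S=79.0152, (K−S)⁺=12.3948, hold=14.9077 ⇒ V=14.9077 continue | (k=4,j=2): S=126.0300, (K−S)⁺=0.0000, hold=0.0000 ⇒ V=0.0000 continue | (k=4,j=3): S=201.0190, (K−S)⁺=0.0000, hold=0.0000 ⇒ V=0.0000 continue | (k=4,j=4): S=320.6272, (K−S)⁺=0.0000, hold=0.0000 ⇒ V=0.0000 continue  boundary S*=49.5390
step 3: (k=3,j=0): S=62.5647, (K−S)⁺=28.8453, hold=28.6131 ⇒ V=28.8453 exercise | (k=3,j=1): S=99.7912, (K−S)⁺=0.0000, hold=7.7045 ⇒ V=7.7045 continue | (k=3,j=2): S=159.1679, (K−S)⁺=0.0000, hold=0.0000 ⇒ V=0.0000 continue | (k=3,j=3): S=253.8743, (K−S)⁺=0.0000, hold=0.0000 ⇒ V=0.0000 continue  boundary S*=62.5647
step 2: (k=2,j=0): S=79.0152, (K−S)⁺=12.3948, hold=18.5117 ⇒ V=18.5117 continue | (k=2,j=1): S=126.0300, (K−S)⁺=0.0000, hold=3.9818 ⇒ V=3.9818 continue | (k=2,j=2): S=201.0190, (K−S)⁺=0.0000, hold=0.0000 ⇒ V=0.0000 continue  boundary S*=-
step 1: (k=1,j=0): S=99.7912, (K−S)⁺=0.0000, hold=11.4297 ⇒ V=11.4297 continue | (k=1,j=1): S=159.1679, (K−S)⁺=0.0000, hold=2.0578 ⇒ V=2.0578 continue  boundary S*=-
step 0: (k=0,j=0): S=126.0300, (K−S)⁺=0.0000, hold=6.8697 ⇒ V=6.8697 continue  boundary S*=-

price = 6.8697
boundary = - - - 62.5647 49.5390
tree:
6.8697
11.4297 2.0578
18.5117 3.9818 0.0000
28.8453 7.7045 0.0000 0.0000
41.8710 14.9077 0.0000 0.0000 0.0000
52.1847 28.8453 0.0000 0.0000 0.0000 0.0000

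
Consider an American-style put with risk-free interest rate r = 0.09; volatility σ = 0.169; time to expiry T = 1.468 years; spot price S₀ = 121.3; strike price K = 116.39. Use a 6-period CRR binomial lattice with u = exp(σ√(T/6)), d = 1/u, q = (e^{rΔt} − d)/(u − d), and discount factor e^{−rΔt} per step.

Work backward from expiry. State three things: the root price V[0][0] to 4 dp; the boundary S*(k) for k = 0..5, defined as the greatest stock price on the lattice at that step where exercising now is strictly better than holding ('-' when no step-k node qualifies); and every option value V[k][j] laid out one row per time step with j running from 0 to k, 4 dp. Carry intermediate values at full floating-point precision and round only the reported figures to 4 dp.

Δt=0.24467  u=1.08719  d=0.91980  q=0.61213  discount=0.97822
step 6 (expiry): payoffs max(K−S,0) = 42.9327 29.5653 13.7652 0.0000 0.0000 0.0000 0.0000
step 5: (k=5,j=0): S=79.8618, (K−S)⁺=36.5282, hold=33.9933 ⇒ V=36.5282 exercise | (k=5,j=1): S=94.3947, (K−S)⁺=21.9953, hold=19.4604 ⇒ V=21.9953 exercise | (k=5,j=2): S=111.5723, (K−S)⁺=4.8177, hold=5.2229 ⇒ V=5.2229 continue | (k=5,j=3): S=131.8758, (K−S)⁺=0.0000, hold=0.0000 ⇒ V=0.0000 continue | (k=5,j=4): S=155.8740, (K−S)⁺=0.0000, hold=0.0000 ⇒ V=0.0000 continue | (k=5,j=5): S=184.2394, (K−S)⁺=0.0000, hold=0.0000 ⇒ V=0.0000 continue  boundary S*=94.3947
step 4: (k=4,j=0): S=86.8247, (K−S)⁺=29.5653, hold=27.0304 ⇒ V=29.5653 exercise | (k=4,j=1): S=102.6248, (K−S)⁺=13.7652, hold=11.4730 ⇒ V=13.7652 exercise | (k=4,j=2): S=121.3000, (K−S)⁺=0.0000, hold=1.9817 ⇒ V=1.9817 continue | (k=4,j=3): S=143.3737, (K−S)⁺=0.0000, hold=0.0000 ⇒ V=0.0000 continue | (k=4,j=4): S=169.4643, (K−S)⁺=0.0000, hold=0.0000 ⇒ V=0.0000 continue  boundary S*=102.6248
step 3: (k=3,j=0): S=94.3947, (K−S)⁺=21.9953, hold=19.4604 ⇒ V=21.9953 exercise | (k=3,j=1): S=111.5723, (K−S)⁺=4.8177, hold=6.4095 ⇒ V=6.4095 continue | (k=3,j=2): S=131.8758, (K−S)⁺=0.0000, hold=0.7519 ⇒ V=0.7519 continue | (k=3,j=3): S=155.8740, (K−S)⁺=0.0000, hold=0.0000 ⇒ V=0.0000 continue  boundary S*=94.3947
step 2: (k=2,j=0): S=102.6248, (K−S)⁺=13.7652, hold=12.1835 ⇒ V=13.7652 exercise | (k=2,j=1): S=121.3000, (K−S)⁺=0.0000, hold=2.8822 ⇒ V=2.8822 continue | (k=2,j=2): S=143.3737, (K−S)⁺=0.0000, hold=0.2853 ⇒ V=0.2853 continue  boundary S*=102.6248
step 1: (k=1,j=0): S=111.5723, (K−S)⁺=4.8177, hold=6.9487 ⇒ V=6.9487 continue | (k=1,j=1): S=131.8758, (K−S)⁺=0.0000, hold=1.2644 ⇒ V=1.2644 continue  boundary S*=-
step 0: (k=0,j=0): S=121.3000, (K−S)⁺=0.0000, hold=3.3936 ⇒ V=3.3936 continue  boundary S*=-

price = 3.3936
boundary = - - 102.6248 94.3947 102.6248 94.3947
tree:
3.3936
6.9487 1.2644
13.7652 2.8822 0.2853
21.9953 6.4095 0.7519 0.0000
29.5653 13.7652 1.9817 0.0000 0.0000
36.5282 21.9953 5.2229 0.0000 0.0000 0.0000
42.9327 29.5653 13.7652 0.0000 0.0000 0.0000 0.0000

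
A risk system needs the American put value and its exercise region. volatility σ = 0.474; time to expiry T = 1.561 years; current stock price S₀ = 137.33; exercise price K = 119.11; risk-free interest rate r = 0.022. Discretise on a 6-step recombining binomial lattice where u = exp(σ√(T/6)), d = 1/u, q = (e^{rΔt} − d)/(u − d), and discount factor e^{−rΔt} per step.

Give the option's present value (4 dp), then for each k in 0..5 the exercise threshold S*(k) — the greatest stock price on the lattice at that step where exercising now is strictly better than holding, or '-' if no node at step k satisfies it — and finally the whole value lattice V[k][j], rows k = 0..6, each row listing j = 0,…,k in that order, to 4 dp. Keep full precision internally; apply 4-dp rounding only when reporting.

price = 20.4045
boundary = - - - - 52.2115 66.4915
tree:
20.4045
29.0891 10.1180
40.1315 16.0497 3.0437
53.1460 24.8379 5.5821 0.0000
66.8985 37.1215 10.2374 0.0000 0.0000
78.1116 52.6185 18.7750 0.0000 0.0000 0.0000
86.9166 66.8985 34.4329 0.0000 0.0000 0.0000 0.0000

params: Δt=0.26017 u=1.27350 d=0.78524 q=0.45161 e^(-rΔt)=0.99429
t_6 payoffs: 86.9166 66.8985 34.4329 0.0000 0.0000 0.0000 0.0000
t_5: node(5,0) S=40.9984 payoff=78.1116 vs cont=77.4318 → 78.1116 [stop]  node(5,1) S=66.4915 payoff=52.6185 vs cont=51.9387 → 52.6185 [stop]  node(5,2) S=107.8365 payoff=11.2735 vs cont=18.7750 → 18.7750 [wait]  node(5,3) S=174.8901 payoff=0.0000 vs cont=0.0000 → 0.0000 [wait]  node(5,4) S=283.6383 payoff=0.0000 vs cont=0.0000 → 0.0000 [wait]  node(5,5) S=460.0070 payoff=0.0000 vs cont=0.0000 → 0.0000 [wait]  ⇒ S*(5)=66.4915
t_4: node(4,0) S=52.2115 payoff=66.8985 vs cont=66.2187 → 66.8985 [stop]  node(4,1) S=84.6771 payoff=34.4329 vs cont=37.1215 → 37.1215 [wait]  node(4,2) S=137.3300 payoff=0.0000 vs cont=10.2374 → 10.2374 [wait]  node(4,3) S=222.7230 payoff=0.0000 vs cont=0.0000 → 0.0000 [wait]  node(4,4) S=361.2140 payoff=0.0000 vs cont=0.0000 → 0.0000 [wait]  ⇒ S*(4)=52.2115
t_3: node(3,0) S=66.4915 payoff=52.6185 vs cont=53.1460 → 53.1460 [wait]  node(3,1) S=107.8365 payoff=11.2735 vs cont=24.8379 → 24.8379 [wait]  node(3,2) S=174.8901 payoff=0.0000 vs cont=5.5821 → 5.5821 [wait]  node(3,3) S=283.6383 payoff=0.0000 vs cont=0.0000 → 0.0000 [wait]  ⇒ S*(3)=-
t_2: node(2,0) S=84.6771 payoff=34.4329 vs cont=40.1315 → 40.1315 [wait]  node(2,1) S=137.3300 payoff=0.0000 vs cont=16.0497 → 16.0497 [wait]  node(2,2) S=222.7230 payoff=0.0000 vs cont=3.0437 → 3.0437 [wait]  ⇒ S*(2)=-
t_1: node(1,0) S=107.8365 payoff=11.2735 vs cont=29.0891 → 29.0891 [wait]  node(1,1) S=174.8901 payoff=0.0000 vs cont=10.1180 → 10.1180 [wait]  ⇒ S*(1)=-
t_0: node(0,0) S=137.3300 payoff=0.0000 vs cont=20.4045 → 20.4045 [wait]  ⇒ S*(0)=-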